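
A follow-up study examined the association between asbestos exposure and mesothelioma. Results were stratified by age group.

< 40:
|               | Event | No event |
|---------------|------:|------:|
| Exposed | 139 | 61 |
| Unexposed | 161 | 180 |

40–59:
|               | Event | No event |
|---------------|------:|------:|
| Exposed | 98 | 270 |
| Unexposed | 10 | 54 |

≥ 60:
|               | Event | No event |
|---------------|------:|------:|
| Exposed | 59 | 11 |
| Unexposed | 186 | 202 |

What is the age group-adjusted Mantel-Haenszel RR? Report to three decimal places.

1.577

RR_MH = Σ(aᵢ·n₀ᵢ/nᵢ) / Σ(cᵢ·n₁ᵢ/nᵢ), with n₁ᵢ = aᵢ+bᵢ (exposed), n₀ᵢ = cᵢ+dᵢ (unexposed), nᵢ = n₁ᵢ+n₀ᵢ.
Stratum 1 (< 40): n₁ = 200, n₀ = 341, n = 541; a·n₀/n = 139·341/541 = 87.6137; c·n₁/n = 161·200/541 = 59.5194
Stratum 2 (40–59): n₁ = 368, n₀ = 64, n = 432; a·n₀/n = 98·64/432 = 14.5185; c·n₁/n = 10·368/432 = 8.5185
Stratum 3 (≥ 60): n₁ = 70, n₀ = 388, n = 458; a·n₀/n = 59·388/458 = 49.9825; c·n₁/n = 186·70/458 = 28.4279
RR_MH = (87.6137 + 14.5185 + 49.9825) / (59.5194 + 8.5185 + 28.4279) = 152.1147 / 96.4659 = 1.57688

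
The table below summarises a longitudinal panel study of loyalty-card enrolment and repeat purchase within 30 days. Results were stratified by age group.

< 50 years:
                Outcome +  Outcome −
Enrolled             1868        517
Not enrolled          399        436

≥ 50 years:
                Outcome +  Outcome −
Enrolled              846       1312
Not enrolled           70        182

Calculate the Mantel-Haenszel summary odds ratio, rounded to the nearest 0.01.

OR_MH = Σ(aᵢdᵢ/nᵢ) / Σ(bᵢcᵢ/nᵢ), where nᵢ is the stratum total.
Stratum 1 (< 50 years): n = 3220; a·d/n = 1868·436/3220 = 252.9342; b·c/n = 517·399/3220 = 64.0630
Stratum 2 (≥ 50 years): n = 2410; a·d/n = 846·182/2410 = 63.8888; b·c/n = 1312·70/2410 = 38.1079
OR_MH = (252.9342 + 63.8888) / (64.0630 + 38.1079) = 316.8230 / 102.1709 = 3.10091

3.10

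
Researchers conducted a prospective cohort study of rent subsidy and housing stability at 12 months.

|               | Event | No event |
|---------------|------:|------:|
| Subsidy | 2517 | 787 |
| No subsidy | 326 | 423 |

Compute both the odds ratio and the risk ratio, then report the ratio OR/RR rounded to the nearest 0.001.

2.371

Cells: a = 2517, b = 787, c = 326, d = 423.
OR = (2517·423)/(787·326) = 1064691/256562 = 4.14984
Risk in exposed = 2517/3304 = 0.76180; risk in unexposed = 326/749 = 0.43525; RR = 1.75028
OR/RR = 4.14984 / 1.75028 = 2.37096
The outcome is not rare, so the OR lies further from 1 than the RR.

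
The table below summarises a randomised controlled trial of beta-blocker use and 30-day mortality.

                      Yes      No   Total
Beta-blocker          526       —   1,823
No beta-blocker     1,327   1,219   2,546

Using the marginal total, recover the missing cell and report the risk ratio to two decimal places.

0.55

The missing cell is in the exposed row: 1823 − 526 = 1297.
So a = 526, b = 1297, c = 1327, d = 1219.
RR = [a/(a+b)] / [c/(c+d)] = (526/1823) / (1327/2546) = 0.28854/0.52121 = 0.55359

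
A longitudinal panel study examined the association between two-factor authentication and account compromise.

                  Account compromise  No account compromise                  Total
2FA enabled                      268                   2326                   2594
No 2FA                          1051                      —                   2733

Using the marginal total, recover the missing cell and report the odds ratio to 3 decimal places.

0.184

The missing cell is in the unexposed row: 2733 − 1051 = 1682.
So a = 268, b = 2326, c = 1051, d = 1682.
OR = (a·d)/(b·c) = (268 × 1682) / (2326 × 1051) = 450776 / 2444626 = 0.18439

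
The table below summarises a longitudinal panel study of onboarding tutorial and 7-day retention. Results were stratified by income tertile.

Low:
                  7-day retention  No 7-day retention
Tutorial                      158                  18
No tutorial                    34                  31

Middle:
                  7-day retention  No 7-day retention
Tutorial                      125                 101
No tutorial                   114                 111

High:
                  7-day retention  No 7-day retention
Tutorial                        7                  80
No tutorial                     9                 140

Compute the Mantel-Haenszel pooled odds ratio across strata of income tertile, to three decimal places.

1.775

OR_MH = Σ(aᵢdᵢ/nᵢ) / Σ(bᵢcᵢ/nᵢ), where nᵢ is the stratum total.
Stratum 1 (Low): n = 241; a·d/n = 158·31/241 = 20.3237; b·c/n = 18·34/241 = 2.5394
Stratum 2 (Middle): n = 451; a·d/n = 125·111/451 = 30.7650; b·c/n = 101·114/451 = 25.5299
Stratum 3 (High): n = 236; a·d/n = 7·140/236 = 4.1525; b·c/n = 80·9/236 = 3.0508
OR_MH = (20.3237 + 30.7650 + 4.1525) / (2.5394 + 25.5299 + 3.0508) = 55.2412 / 31.1202 = 1.77509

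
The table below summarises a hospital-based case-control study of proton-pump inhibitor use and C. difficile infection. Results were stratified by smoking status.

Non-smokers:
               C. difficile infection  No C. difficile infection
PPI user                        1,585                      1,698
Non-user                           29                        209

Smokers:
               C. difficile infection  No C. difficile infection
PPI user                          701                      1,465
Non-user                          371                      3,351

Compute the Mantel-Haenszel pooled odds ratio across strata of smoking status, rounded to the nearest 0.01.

4.64

OR_MH = Σ(aᵢdᵢ/nᵢ) / Σ(bᵢcᵢ/nᵢ), where nᵢ is the stratum total.
Stratum 1 (Non-smokers): n = 3521; a·d/n = 1585·209/3521 = 94.0826; b·c/n = 1698·29/3521 = 13.9852
Stratum 2 (Smokers): n = 5888; a·d/n = 701·3351/5888 = 398.9557; b·c/n = 1465·371/5888 = 92.3089
OR_MH = (94.0826 + 398.9557) / (13.9852 + 92.3089) = 493.0383 / 106.2942 = 4.63843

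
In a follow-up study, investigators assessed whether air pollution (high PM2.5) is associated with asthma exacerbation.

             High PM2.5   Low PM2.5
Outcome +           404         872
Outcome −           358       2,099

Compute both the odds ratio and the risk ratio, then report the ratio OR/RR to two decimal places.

Reading the table with exposure as columns: a = 404 (High PM2.5, case), b = 358 (High PM2.5, non-case), c = 872 (Low PM2.5, case), d = 2099.
OR = (404·2099)/(358·872) = 847996/312176 = 2.71640
Risk in exposed = 404/762 = 0.53018; risk in unexposed = 872/2971 = 0.29350; RR = 1.80639
OR/RR = 2.71640 / 1.80639 = 1.50377
The outcome is not rare, so the OR lies further from 1 than the RR.

1.50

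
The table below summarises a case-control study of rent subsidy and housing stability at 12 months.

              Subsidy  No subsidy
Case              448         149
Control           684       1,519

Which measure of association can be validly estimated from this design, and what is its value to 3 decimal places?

6.677

Reading the table with exposure as columns: a = 448 (Subsidy, case), b = 684 (Subsidy, non-case), c = 149 (No subsidy, case), d = 1519.
This is a case-control study: participants were sampled on outcome status, so risks in the source population cannot be estimated directly — relative risk is not valid here. The odds ratio is the appropriate measure.
OR = (a·d)/(b·c) = (448 × 1519) / (684 × 149) = 680512 / 101916 = 6.67719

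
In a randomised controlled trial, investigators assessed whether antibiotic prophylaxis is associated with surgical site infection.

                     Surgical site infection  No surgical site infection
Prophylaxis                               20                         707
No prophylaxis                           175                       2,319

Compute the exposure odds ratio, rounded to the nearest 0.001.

Cells: a = 20, b = 707, c = 175, d = 2319.
OR = (a·d)/(b·c) = (20 × 2319) / (707 × 175) = 46380 / 123725 = 0.37486
Exposure is associated with lower odds of surgical site infection (OR = 0.37 < 1).

0.375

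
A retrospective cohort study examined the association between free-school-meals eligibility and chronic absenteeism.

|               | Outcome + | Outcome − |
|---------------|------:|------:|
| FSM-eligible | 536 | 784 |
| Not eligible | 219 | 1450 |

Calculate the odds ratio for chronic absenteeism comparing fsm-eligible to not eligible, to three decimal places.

4.527

Cells: a = 536, b = 784, c = 219, d = 1450.
OR = (a·d)/(b·c) = (536 × 1450) / (784 × 219) = 777200 / 171696 = 4.52661
The odds of chronic absenteeism are about 4.53 times as high in the fsm-eligible group.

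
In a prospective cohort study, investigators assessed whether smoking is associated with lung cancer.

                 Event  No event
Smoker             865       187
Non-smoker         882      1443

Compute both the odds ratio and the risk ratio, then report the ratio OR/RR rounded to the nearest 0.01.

3.49

Cells: a = 865, b = 187, c = 882, d = 1443.
OR = (865·1443)/(187·882) = 1248195/164934 = 7.56785
Risk in exposed = 865/1052 = 0.82224; risk in unexposed = 882/2325 = 0.37935; RR = 2.16748
OR/RR = 7.56785 / 2.16748 = 3.49154
The outcome is not rare, so the OR lies further from 1 than the RR.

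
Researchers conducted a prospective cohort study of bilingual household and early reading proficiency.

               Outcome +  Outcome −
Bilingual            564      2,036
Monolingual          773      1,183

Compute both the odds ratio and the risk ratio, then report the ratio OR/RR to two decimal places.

0.77

Cells: a = 564, b = 2036, c = 773, d = 1183.
OR = (564·1183)/(2036·773) = 667212/1573828 = 0.42394
Risk in exposed = 564/2600 = 0.21692; risk in unexposed = 773/1956 = 0.39519; RR = 0.54890
OR/RR = 0.42394 / 0.54890 = 0.77235
The outcome is not rare, so the OR lies further from 1 than the RR.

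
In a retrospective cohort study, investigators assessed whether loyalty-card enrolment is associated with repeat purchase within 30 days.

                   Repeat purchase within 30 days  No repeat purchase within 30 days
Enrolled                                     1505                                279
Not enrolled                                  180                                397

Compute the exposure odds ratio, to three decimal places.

Cells: a = 1505, b = 279, c = 180, d = 397.
OR = (a·d)/(b·c) = (1505 × 397) / (279 × 180) = 597485 / 50220 = 11.89735
The odds of repeat purchase within 30 days are about 11.90 times as high in the enrolled group.

11.897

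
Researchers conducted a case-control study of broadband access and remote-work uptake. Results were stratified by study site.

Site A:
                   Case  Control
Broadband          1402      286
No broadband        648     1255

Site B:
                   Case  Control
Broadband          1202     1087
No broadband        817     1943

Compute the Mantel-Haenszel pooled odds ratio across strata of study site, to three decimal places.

OR_MH = Σ(aᵢdᵢ/nᵢ) / Σ(bᵢcᵢ/nᵢ), where nᵢ is the stratum total.
Stratum 1 (Site A): n = 3591; a·d/n = 1402·1255/3591 = 489.9777; b·c/n = 286·648/3591 = 51.6090
Stratum 2 (Site B): n = 5049; a·d/n = 1202·1943/5049 = 462.5641; b·c/n = 1087·817/5049 = 175.8921
OR_MH = (489.9777 + 462.5641) / (51.6090 + 175.8921) = 952.5418 / 227.5011 = 4.18698

4.187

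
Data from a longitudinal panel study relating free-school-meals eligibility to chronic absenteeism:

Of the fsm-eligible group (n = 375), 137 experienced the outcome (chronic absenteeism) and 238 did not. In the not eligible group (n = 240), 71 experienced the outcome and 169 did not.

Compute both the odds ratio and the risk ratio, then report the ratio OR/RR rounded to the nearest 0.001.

From the description: a = 137, b = 238, c = 71, d = 169.
OR = (137·169)/(238·71) = 23153/16898 = 1.37016
Risk in exposed = 137/375 = 0.36533; risk in unexposed = 71/240 = 0.29583; RR = 1.23493
OR/RR = 1.37016 / 1.23493 = 1.10951
The outcome is not rare, so the OR lies further from 1 than the RR.

1.110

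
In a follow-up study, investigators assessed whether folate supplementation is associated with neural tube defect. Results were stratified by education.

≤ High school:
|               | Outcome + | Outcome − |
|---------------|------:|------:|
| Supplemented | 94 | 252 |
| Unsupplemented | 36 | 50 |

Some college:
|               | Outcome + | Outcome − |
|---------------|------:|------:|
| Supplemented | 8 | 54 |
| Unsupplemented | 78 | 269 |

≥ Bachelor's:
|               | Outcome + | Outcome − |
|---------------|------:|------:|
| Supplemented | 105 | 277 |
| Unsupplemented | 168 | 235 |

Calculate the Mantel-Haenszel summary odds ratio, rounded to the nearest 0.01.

OR_MH = Σ(aᵢdᵢ/nᵢ) / Σ(bᵢcᵢ/nᵢ), where nᵢ is the stratum total.
Stratum 1 (≤ High school): n = 432; a·d/n = 94·50/432 = 10.8796; b·c/n = 252·36/432 = 21.0000
Stratum 2 (Some college): n = 409; a·d/n = 8·269/409 = 5.2616; b·c/n = 54·78/409 = 10.2983
Stratum 3 (≥ Bachelor's): n = 785; a·d/n = 105·235/785 = 31.4331; b·c/n = 277·168/785 = 59.2815
OR_MH = (10.8796 + 5.2616 + 31.4331) / (21.0000 + 10.2983 + 59.2815) = 47.5744 / 90.5798 = 0.52522

0.53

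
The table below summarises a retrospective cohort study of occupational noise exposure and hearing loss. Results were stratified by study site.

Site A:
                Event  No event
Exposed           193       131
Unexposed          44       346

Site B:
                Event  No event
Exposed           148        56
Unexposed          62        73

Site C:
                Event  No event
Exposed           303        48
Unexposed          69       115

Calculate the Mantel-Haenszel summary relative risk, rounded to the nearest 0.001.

2.619

RR_MH = Σ(aᵢ·n₀ᵢ/nᵢ) / Σ(cᵢ·n₁ᵢ/nᵢ), with n₁ᵢ = aᵢ+bᵢ (exposed), n₀ᵢ = cᵢ+dᵢ (unexposed), nᵢ = n₁ᵢ+n₀ᵢ.
Stratum 1 (Site A): n₁ = 324, n₀ = 390, n = 714; a·n₀/n = 193·390/714 = 105.4202; c·n₁/n = 44·324/714 = 19.9664
Stratum 2 (Site B): n₁ = 204, n₀ = 135, n = 339; a·n₀/n = 148·135/339 = 58.9381; c·n₁/n = 62·204/339 = 37.3097
Stratum 3 (Site C): n₁ = 351, n₀ = 184, n = 535; a·n₀/n = 303·184/535 = 104.2093; c·n₁/n = 69·351/535 = 45.2692
RR_MH = (105.4202 + 58.9381 + 104.2093) / (19.9664 + 37.3097 + 45.2692) = 268.5676 / 102.5453 = 2.61901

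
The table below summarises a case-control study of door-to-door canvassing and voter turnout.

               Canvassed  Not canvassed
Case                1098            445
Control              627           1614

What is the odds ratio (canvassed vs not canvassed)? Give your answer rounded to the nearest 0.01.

Reading the table with exposure as columns: a = 1098 (Canvassed, case), b = 627 (Canvassed, non-case), c = 445 (Not canvassed, case), d = 1614.
OR = (a·d)/(b·c) = (1098 × 1614) / (627 × 445) = 1772172 / 279015 = 6.35153
The odds of voter turnout are about 6.35 times as high in the canvassed group.

6.35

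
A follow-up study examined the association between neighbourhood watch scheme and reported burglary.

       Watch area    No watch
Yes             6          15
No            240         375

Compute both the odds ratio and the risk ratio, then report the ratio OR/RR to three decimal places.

0.986

Reading the table with exposure as columns: a = 6 (Watch area, case), b = 240 (Watch area, non-case), c = 15 (No watch, case), d = 375.
OR = (6·375)/(240·15) = 2250/3600 = 0.62500
Risk in exposed = 6/246 = 0.02439; risk in unexposed = 15/390 = 0.03846; RR = 0.63415
OR/RR = 0.62500 / 0.63415 = 0.98558
The outcome is rare in both groups, so OR ≈ RR (ratio near 1).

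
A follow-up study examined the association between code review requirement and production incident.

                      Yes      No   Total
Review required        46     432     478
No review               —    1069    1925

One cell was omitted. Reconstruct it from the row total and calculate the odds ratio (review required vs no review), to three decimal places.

0.133

The missing cell is in the unexposed row: 1925 − 1069 = 856.
So a = 46, b = 432, c = 856, d = 1069.
OR = (a·d)/(b·c) = (46 × 1069) / (432 × 856) = 49174 / 369792 = 0.13298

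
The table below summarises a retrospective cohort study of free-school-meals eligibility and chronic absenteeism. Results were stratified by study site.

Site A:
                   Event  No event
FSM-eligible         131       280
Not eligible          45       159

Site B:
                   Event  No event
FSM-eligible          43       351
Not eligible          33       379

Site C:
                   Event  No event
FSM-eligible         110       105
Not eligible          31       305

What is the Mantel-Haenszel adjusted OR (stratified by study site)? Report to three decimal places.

OR_MH = Σ(aᵢdᵢ/nᵢ) / Σ(bᵢcᵢ/nᵢ), where nᵢ is the stratum total.
Stratum 1 (Site A): n = 615; a·d/n = 131·159/615 = 33.8683; b·c/n = 280·45/615 = 20.4878
Stratum 2 (Site B): n = 806; a·d/n = 43·379/806 = 20.2196; b·c/n = 351·33/806 = 14.3710
Stratum 3 (Site C): n = 551; a·d/n = 110·305/551 = 60.8893; b·c/n = 105·31/551 = 5.9074
OR_MH = (33.8683 + 20.2196 + 60.8893) / (20.4878 + 14.3710 + 5.9074) = 114.9772 / 40.7662 = 2.82040

2.820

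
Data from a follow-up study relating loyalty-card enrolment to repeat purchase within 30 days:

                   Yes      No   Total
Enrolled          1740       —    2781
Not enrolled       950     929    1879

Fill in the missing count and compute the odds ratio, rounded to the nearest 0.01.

The missing cell is in the exposed row: 2781 − 1740 = 1041.
So a = 1740, b = 1041, c = 950, d = 929.
OR = (a·d)/(b·c) = (1740 × 929) / (1041 × 950) = 1616460 / 988950 = 1.63452

1.63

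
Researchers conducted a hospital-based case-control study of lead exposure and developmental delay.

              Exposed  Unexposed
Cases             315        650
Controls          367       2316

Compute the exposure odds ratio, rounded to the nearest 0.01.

3.06

Reading the table with exposure as columns: a = 315 (Exposed, case), b = 367 (Exposed, non-case), c = 650 (Unexposed, case), d = 2316.
OR = (a·d)/(b·c) = (315 × 2316) / (367 × 650) = 729540 / 238550 = 3.05823
The odds of developmental delay are about 3.06 times as high in the exposed group.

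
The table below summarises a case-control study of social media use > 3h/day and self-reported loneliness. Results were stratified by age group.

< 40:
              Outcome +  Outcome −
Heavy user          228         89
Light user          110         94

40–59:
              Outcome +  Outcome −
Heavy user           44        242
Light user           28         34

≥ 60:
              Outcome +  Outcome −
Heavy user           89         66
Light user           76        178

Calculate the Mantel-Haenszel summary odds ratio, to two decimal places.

OR_MH = Σ(aᵢdᵢ/nᵢ) / Σ(bᵢcᵢ/nᵢ), where nᵢ is the stratum total.
Stratum 1 (< 40): n = 521; a·d/n = 228·94/521 = 41.1363; b·c/n = 89·110/521 = 18.7908
Stratum 2 (40–59): n = 348; a·d/n = 44·34/348 = 4.2989; b·c/n = 242·28/348 = 19.4713
Stratum 3 (≥ 60): n = 409; a·d/n = 89·178/409 = 38.7335; b·c/n = 66·76/409 = 12.2641
OR_MH = (41.1363 + 4.2989 + 38.7335) / (18.7908 + 19.4713 + 12.2641) = 84.1686 / 50.5261 = 1.66584

1.67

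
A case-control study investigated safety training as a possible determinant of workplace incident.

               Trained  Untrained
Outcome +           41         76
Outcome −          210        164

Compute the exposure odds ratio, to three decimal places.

0.421

Reading the table with exposure as columns: a = 41 (Trained, case), b = 210 (Trained, non-case), c = 76 (Untrained, case), d = 164.
OR = (a·d)/(b·c) = (41 × 164) / (210 × 76) = 6724 / 15960 = 0.42130
Exposure is associated with lower odds of workplace incident (OR = 0.42 < 1).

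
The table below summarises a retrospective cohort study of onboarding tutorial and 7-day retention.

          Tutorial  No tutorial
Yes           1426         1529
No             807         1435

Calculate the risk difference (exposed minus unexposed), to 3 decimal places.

0.123

Reading the table with exposure as columns: a = 1426 (Tutorial, case), b = 807 (Tutorial, non-case), c = 1529 (No tutorial, case), d = 1435.
Risk in exposed = 1426/2233 = 0.638603; risk in unexposed = 1529/2964 = 0.515857.
Risk difference = 0.638603 − 0.515857 = 0.122746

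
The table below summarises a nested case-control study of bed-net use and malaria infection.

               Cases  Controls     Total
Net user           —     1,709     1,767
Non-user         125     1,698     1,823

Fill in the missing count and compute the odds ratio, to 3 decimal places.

The missing cell is in the exposed row: 1767 − 1709 = 58.
So a = 58, b = 1709, c = 125, d = 1698.
OR = (a·d)/(b·c) = (58 × 1698) / (1709 × 125) = 98484 / 213625 = 0.46101

0.461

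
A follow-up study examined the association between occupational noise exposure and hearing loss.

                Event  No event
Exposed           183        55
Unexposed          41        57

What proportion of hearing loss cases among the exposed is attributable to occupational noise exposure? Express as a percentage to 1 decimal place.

Cells: a = 183, b = 55, c = 41, d = 57.
Risk in exposed = 183/238 = 0.76891; risk in unexposed = 41/98 = 0.41837.
RR = 0.76891/0.41837 = 1.83788
AR% = (RR − 1)/RR × 100 = (1.83788 − 1)/1.83788 × 100 = 45.5894%

45.6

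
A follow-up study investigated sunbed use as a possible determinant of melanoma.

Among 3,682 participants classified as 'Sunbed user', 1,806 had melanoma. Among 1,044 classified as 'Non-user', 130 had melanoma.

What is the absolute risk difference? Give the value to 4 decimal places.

0.3660

From the description: a = 1806, b = 1876, c = 130, d = 914.
Risk in exposed = 1806/3682 = 0.490494; risk in unexposed = 130/1044 = 0.124521.
Risk difference = 0.490494 − 0.124521 = 0.365973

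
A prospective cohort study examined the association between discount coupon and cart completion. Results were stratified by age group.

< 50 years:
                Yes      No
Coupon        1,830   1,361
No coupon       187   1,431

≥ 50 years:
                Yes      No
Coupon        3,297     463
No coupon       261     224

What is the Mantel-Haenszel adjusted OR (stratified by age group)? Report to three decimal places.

8.828

OR_MH = Σ(aᵢdᵢ/nᵢ) / Σ(bᵢcᵢ/nᵢ), where nᵢ is the stratum total.
Stratum 1 (< 50 years): n = 4809; a·d/n = 1830·1431/4809 = 544.5477; b·c/n = 1361·187/4809 = 52.9231
Stratum 2 (≥ 50 years): n = 4245; a·d/n = 3297·224/4245 = 173.9760; b·c/n = 463·261/4245 = 28.4671
OR_MH = (544.5477 + 173.9760) / (52.9231 + 28.4671) = 718.5237 / 81.3902 = 8.82814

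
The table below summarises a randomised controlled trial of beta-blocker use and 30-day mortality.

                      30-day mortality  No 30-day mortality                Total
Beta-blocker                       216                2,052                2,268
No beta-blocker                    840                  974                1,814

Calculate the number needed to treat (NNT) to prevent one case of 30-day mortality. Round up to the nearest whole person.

Risk in treated group = 216/2268 = 0.09524; risk in control = 840/1814 = 0.46307.
Absolute risk reduction = 0.46307 − 0.09524 = 0.36783
NNT = 1 / ARR = 1 / 0.36783 = 2.719 → round up → 3

3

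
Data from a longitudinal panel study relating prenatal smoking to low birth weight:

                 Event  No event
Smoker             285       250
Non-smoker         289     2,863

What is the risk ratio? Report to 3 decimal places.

5.810

Cells: a = 285, b = 250, c = 289, d = 2863.
Risk in exposed = 285/535 = 0.53271; risk in unexposed = 289/3152 = 0.09169.
RR = 0.53271 / 0.09169 = 5.81004
The risk among the exposed is 5.81 times that among the unexposed.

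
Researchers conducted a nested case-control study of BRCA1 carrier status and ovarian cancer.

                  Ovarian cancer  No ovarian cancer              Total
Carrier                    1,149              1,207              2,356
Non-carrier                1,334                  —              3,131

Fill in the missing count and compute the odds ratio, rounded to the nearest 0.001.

The missing cell is in the unexposed row: 3131 − 1334 = 1797.
So a = 1149, b = 1207, c = 1334, d = 1797.
OR = (a·d)/(b·c) = (1149 × 1797) / (1207 × 1334) = 2064753 / 1610138 = 1.28235

1.282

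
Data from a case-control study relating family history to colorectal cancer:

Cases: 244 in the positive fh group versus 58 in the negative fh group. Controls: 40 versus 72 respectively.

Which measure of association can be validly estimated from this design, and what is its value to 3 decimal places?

From the description: a = 244, b = 40, c = 58, d = 72.
This is a case-control study: participants were sampled on outcome status, so risks in the source population cannot be estimated directly — relative risk is not valid here. The odds ratio is the appropriate measure.
OR = (a·d)/(b·c) = (244 × 72) / (40 × 58) = 17568 / 2320 = 7.57241

7.572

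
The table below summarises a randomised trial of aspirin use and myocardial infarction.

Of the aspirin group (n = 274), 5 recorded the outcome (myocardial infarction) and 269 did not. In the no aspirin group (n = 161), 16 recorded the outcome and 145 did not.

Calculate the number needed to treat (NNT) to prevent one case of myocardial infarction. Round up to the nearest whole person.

Risk in treated group = 5/274 = 0.01825; risk in control = 16/161 = 0.09938.
Absolute risk reduction = 0.09938 − 0.01825 = 0.08113
NNT = 1 / ARR = 1 / 0.08113 = 12.326 → round up → 13

13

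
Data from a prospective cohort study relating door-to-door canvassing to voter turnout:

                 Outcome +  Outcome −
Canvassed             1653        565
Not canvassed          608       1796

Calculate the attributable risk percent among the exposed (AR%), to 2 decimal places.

66.06

Cells: a = 1653, b = 565, c = 608, d = 1796.
Risk in exposed = 1653/2218 = 0.74527; risk in unexposed = 608/2404 = 0.25291.
RR = 0.74527/0.25291 = 2.94674
AR% = (RR − 1)/RR × 100 = (2.94674 − 1)/2.94674 × 100 = 66.0642%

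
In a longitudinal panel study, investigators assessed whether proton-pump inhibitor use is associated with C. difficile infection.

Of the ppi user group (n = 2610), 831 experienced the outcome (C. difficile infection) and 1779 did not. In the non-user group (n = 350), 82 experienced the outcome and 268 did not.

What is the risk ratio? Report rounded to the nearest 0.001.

1.359

From the description: a = 831, b = 1779, c = 82, d = 268.
Risk in exposed = 831/2610 = 0.31839; risk in unexposed = 82/350 = 0.23429.
RR = 0.31839 / 0.23429 = 1.35899
The risk among the exposed is 1.36 times that among the unexposed.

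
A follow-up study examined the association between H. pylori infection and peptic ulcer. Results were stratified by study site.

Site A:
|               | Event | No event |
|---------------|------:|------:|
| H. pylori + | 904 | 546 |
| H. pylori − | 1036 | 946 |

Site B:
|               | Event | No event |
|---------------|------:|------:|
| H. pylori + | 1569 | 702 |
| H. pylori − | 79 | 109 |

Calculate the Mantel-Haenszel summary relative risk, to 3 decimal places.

1.257

RR_MH = Σ(aᵢ·n₀ᵢ/nᵢ) / Σ(cᵢ·n₁ᵢ/nᵢ), with n₁ᵢ = aᵢ+bᵢ (exposed), n₀ᵢ = cᵢ+dᵢ (unexposed), nᵢ = n₁ᵢ+n₀ᵢ.
Stratum 1 (Site A): n₁ = 1450, n₀ = 1982, n = 3432; a·n₀/n = 904·1982/3432 = 522.0653; c·n₁/n = 1036·1450/3432 = 437.7040
Stratum 2 (Site B): n₁ = 2271, n₀ = 188, n = 2459; a·n₀/n = 1569·188/2459 = 119.9561; c·n₁/n = 79·2271/2459 = 72.9601
RR_MH = (522.0653 + 119.9561) / (437.7040 + 72.9601) = 642.0213 / 510.6641 = 1.25723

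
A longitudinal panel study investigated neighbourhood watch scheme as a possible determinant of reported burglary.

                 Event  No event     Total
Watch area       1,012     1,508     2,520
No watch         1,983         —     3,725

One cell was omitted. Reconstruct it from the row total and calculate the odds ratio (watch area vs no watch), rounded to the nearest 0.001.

0.590

The missing cell is in the unexposed row: 3725 − 1983 = 1742.
So a = 1012, b = 1508, c = 1983, d = 1742.
OR = (a·d)/(b·c) = (1012 × 1742) / (1508 × 1983) = 1762904 / 2990364 = 0.58953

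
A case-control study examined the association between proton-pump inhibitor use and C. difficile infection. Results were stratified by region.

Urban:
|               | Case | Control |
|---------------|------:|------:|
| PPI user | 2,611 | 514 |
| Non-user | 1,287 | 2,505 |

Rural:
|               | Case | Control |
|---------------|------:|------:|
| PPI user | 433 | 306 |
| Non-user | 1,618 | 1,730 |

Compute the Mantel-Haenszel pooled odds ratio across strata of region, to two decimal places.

OR_MH = Σ(aᵢdᵢ/nᵢ) / Σ(bᵢcᵢ/nᵢ), where nᵢ is the stratum total.
Stratum 1 (Urban): n = 6917; a·d/n = 2611·2505/6917 = 945.5768; b·c/n = 514·1287/6917 = 95.6365
Stratum 2 (Rural): n = 4087; a·d/n = 433·1730/4087 = 183.2860; b·c/n = 306·1618/4087 = 121.1422
OR_MH = (945.5768 + 183.2860) / (95.6365 + 121.1422) = 1128.8629 / 216.7787 = 5.20744

5.21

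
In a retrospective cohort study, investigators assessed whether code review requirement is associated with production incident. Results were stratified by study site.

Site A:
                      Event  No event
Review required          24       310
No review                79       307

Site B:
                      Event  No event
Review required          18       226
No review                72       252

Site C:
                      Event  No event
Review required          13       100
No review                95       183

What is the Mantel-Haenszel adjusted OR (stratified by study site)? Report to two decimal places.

0.28

OR_MH = Σ(aᵢdᵢ/nᵢ) / Σ(bᵢcᵢ/nᵢ), where nᵢ is the stratum total.
Stratum 1 (Site A): n = 720; a·d/n = 24·307/720 = 10.2333; b·c/n = 310·79/720 = 34.0139
Stratum 2 (Site B): n = 568; a·d/n = 18·252/568 = 7.9859; b·c/n = 226·72/568 = 28.6479
Stratum 3 (Site C): n = 391; a·d/n = 13·183/391 = 6.0844; b·c/n = 100·95/391 = 24.2967
OR_MH = (10.2333 + 7.9859 + 6.0844) / (34.0139 + 28.6479 + 24.2967) = 24.3036 / 86.9585 = 0.27949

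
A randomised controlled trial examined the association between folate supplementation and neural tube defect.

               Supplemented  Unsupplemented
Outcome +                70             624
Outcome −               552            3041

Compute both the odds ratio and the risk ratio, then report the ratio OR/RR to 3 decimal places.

Reading the table with exposure as columns: a = 70 (Supplemented, case), b = 552 (Supplemented, non-case), c = 624 (Unsupplemented, case), d = 3041.
OR = (70·3041)/(552·624) = 212870/344448 = 0.61800
Risk in exposed = 70/622 = 0.11254; risk in unexposed = 624/3665 = 0.17026; RR = 0.66099
OR/RR = 0.61800 / 0.66099 = 0.93496
The outcome is not rare, so the OR lies further from 1 than the RR.

0.935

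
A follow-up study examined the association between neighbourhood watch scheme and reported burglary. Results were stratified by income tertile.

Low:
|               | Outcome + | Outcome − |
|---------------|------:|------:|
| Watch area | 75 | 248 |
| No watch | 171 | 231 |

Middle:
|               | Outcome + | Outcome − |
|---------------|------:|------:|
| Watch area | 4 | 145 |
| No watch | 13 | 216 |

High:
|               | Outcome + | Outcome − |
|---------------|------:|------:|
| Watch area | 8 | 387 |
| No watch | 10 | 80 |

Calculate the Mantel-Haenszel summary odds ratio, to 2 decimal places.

0.38

OR_MH = Σ(aᵢdᵢ/nᵢ) / Σ(bᵢcᵢ/nᵢ), where nᵢ is the stratum total.
Stratum 1 (Low): n = 725; a·d/n = 75·231/725 = 23.8966; b·c/n = 248·171/725 = 58.4938
Stratum 2 (Middle): n = 378; a·d/n = 4·216/378 = 2.2857; b·c/n = 145·13/378 = 4.9868
Stratum 3 (High): n = 485; a·d/n = 8·80/485 = 1.3196; b·c/n = 387·10/485 = 7.9794
OR_MH = (23.8966 + 2.2857 + 1.3196) / (58.4938 + 4.9868 + 7.9794) = 27.5019 / 71.4599 = 0.38486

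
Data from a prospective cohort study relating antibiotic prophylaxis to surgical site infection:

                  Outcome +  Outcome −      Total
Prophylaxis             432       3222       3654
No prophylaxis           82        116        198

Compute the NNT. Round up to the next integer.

Risk in treated group = 432/3654 = 0.11823; risk in control = 82/198 = 0.41414.
Absolute risk reduction = 0.41414 − 0.11823 = 0.29591
NNT = 1 / ARR = 1 / 0.29591 = 3.379 → round up → 4

4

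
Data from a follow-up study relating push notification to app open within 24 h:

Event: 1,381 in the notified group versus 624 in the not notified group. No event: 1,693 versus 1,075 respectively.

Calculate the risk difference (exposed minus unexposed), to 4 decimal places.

From the description: a = 1381, b = 1693, c = 624, d = 1075.
Risk in exposed = 1381/3074 = 0.449252; risk in unexposed = 624/1699 = 0.367275.
Risk difference = 0.449252 − 0.367275 = 0.081977

0.0820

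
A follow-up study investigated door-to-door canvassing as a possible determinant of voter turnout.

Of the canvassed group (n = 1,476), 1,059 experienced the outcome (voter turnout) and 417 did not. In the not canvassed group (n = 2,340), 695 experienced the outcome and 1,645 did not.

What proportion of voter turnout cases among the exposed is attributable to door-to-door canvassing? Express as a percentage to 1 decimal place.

From the description: a = 1059, b = 417, c = 695, d = 1645.
Risk in exposed = 1059/1476 = 0.71748; risk in unexposed = 695/2340 = 0.29701.
RR = 0.71748/0.29701 = 2.41569
AR% = (RR − 1)/RR × 100 = (2.41569 − 1)/2.41569 × 100 = 58.6039%

58.6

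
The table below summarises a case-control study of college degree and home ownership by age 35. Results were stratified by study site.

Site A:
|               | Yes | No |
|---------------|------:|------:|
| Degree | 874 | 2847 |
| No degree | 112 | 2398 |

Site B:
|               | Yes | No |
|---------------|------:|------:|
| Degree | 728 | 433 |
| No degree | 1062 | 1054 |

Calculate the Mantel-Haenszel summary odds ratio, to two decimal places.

OR_MH = Σ(aᵢdᵢ/nᵢ) / Σ(bᵢcᵢ/nᵢ), where nᵢ is the stratum total.
Stratum 1 (Site A): n = 6231; a·d/n = 874·2398/6231 = 336.3589; b·c/n = 2847·112/6231 = 51.1738
Stratum 2 (Site B): n = 3277; a·d/n = 728·1054/3277 = 234.1507; b·c/n = 433·1062/3277 = 140.3253
OR_MH = (336.3589 + 234.1507) / (51.1738 + 140.3253) = 570.5096 / 191.4991 = 2.97918

2.98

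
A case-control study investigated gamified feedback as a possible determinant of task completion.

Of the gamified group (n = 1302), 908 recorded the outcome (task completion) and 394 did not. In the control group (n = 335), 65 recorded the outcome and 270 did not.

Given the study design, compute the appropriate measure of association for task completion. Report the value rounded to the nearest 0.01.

From the description: a = 908, b = 394, c = 65, d = 270.
This is a case-control study: participants were sampled on outcome status, so risks in the source population cannot be estimated directly — relative risk is not valid here. The odds ratio is the appropriate measure.
OR = (a·d)/(b·c) = (908 × 270) / (394 × 65) = 245160 / 25610 = 9.57282

9.57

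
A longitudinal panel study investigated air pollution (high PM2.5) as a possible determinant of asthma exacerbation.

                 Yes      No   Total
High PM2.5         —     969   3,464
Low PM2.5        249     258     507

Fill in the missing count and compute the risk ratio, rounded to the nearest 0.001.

1.467

The missing cell is in the exposed row: 3464 − 969 = 2495.
So a = 2495, b = 969, c = 249, d = 258.
RR = [a/(a+b)] / [c/(c+d)] = (2495/3464) / (249/507) = 0.72027/0.49112 = 1.46656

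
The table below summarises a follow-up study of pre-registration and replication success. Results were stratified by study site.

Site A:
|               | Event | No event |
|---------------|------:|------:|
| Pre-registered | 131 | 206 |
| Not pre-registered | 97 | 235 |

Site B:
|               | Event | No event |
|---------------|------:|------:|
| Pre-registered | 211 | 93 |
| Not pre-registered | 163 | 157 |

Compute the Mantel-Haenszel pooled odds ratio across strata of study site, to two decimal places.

OR_MH = Σ(aᵢdᵢ/nᵢ) / Σ(bᵢcᵢ/nᵢ), where nᵢ is the stratum total.
Stratum 1 (Site A): n = 669; a·d/n = 131·235/669 = 46.0164; b·c/n = 206·97/669 = 29.8685
Stratum 2 (Site B): n = 624; a·d/n = 211·157/624 = 53.0881; b·c/n = 93·163/624 = 24.2933
OR_MH = (46.0164 + 53.0881) / (29.8685 + 24.2933) = 99.1046 / 54.1617 = 1.82979

1.83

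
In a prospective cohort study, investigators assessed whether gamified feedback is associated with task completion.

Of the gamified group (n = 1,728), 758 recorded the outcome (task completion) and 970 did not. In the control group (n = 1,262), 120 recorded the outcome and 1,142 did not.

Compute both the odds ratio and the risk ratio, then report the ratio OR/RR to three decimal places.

From the description: a = 758, b = 970, c = 120, d = 1142.
OR = (758·1142)/(970·120) = 865636/116400 = 7.43674
Risk in exposed = 758/1728 = 0.43866; risk in unexposed = 120/1262 = 0.09509; RR = 4.61321
OR/RR = 7.43674 / 4.61321 = 1.61205
The outcome is not rare, so the OR lies further from 1 than the RR.

1.612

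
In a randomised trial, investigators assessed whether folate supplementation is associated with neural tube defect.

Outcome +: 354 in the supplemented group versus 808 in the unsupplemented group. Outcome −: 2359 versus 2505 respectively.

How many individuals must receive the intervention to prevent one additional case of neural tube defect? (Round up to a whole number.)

Risk in treated group = 354/2713 = 0.13048; risk in control = 808/3313 = 0.24389.
Absolute risk reduction = 0.24389 − 0.13048 = 0.11340
NNT = 1 / ARR = 1 / 0.11340 = 8.818 → round up → 9

9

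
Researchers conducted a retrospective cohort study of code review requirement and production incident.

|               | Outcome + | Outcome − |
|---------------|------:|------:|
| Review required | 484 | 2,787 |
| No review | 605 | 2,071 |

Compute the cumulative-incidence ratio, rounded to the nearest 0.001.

0.654

Cells: a = 484, b = 2787, c = 605, d = 2071.
Risk in exposed = 484/3271 = 0.14797; risk in unexposed = 605/2676 = 0.22608.
RR = 0.14797 / 0.22608 = 0.65448
The risk is 35% lower among the exposed than among the unexposed.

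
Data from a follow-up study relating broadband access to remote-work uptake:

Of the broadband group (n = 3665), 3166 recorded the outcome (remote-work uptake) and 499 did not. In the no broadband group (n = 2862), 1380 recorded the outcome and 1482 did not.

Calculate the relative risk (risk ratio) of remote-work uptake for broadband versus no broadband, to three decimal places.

From the description: a = 3166, b = 499, c = 1380, d = 1482.
Risk in exposed = 3166/3665 = 0.86385; risk in unexposed = 1380/2862 = 0.48218.
RR = 0.86385 / 0.48218 = 1.79154
The risk among the exposed is 1.79 times that among the unexposed.

1.792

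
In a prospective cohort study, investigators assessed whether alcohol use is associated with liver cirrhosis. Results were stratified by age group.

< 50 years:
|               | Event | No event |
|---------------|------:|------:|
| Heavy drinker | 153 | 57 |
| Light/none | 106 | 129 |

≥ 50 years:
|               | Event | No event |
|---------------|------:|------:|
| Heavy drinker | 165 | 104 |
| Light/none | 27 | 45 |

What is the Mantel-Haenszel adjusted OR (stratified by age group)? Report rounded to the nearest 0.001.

OR_MH = Σ(aᵢdᵢ/nᵢ) / Σ(bᵢcᵢ/nᵢ), where nᵢ is the stratum total.
Stratum 1 (< 50 years): n = 445; a·d/n = 153·129/445 = 44.3528; b·c/n = 57·106/445 = 13.5775
Stratum 2 (≥ 50 years): n = 341; a·d/n = 165·45/341 = 21.7742; b·c/n = 104·27/341 = 8.2346
OR_MH = (44.3528 + 21.7742) / (13.5775 + 8.2346) = 66.1270 / 21.8121 = 3.03166

3.032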